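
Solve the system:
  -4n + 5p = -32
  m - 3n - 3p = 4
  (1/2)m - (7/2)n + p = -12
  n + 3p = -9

Row-reduce:
Swap R1 and R2.
R3 ← R3 − 1/2·R1.
R2 ← R2 / (-4).
R1 ← R1 + 3·R2.
R3 ← R3 + 2·R2.
R4 ← R4 − 1·R2.
Swap R3 and R4.
R3 ← R3 / (17/4).
R1 ← R1 + 27/4·R3.
R2 ← R2 + 5/4·R3.
Row 4 reduces to 0 = 2, a contradiction. The system is inconsistent.

no solution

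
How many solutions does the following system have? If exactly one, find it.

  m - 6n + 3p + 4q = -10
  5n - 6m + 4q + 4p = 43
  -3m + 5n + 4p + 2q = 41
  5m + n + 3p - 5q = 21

m = -2, n = 3, p = 6, q = -2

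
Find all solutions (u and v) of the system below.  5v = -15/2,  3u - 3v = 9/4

Row-reduce the augmented matrix:
Swap R1 and R2.
R1 ← R1 / (3).
R2 ← R2 / (5).
R1 ← R1 + 1·R2.
Reading off the reduced rows gives u = -3/4, v = -3/2.

u = -3/4, v = -3/2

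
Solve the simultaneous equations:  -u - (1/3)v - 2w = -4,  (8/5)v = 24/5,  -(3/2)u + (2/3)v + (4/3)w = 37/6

Row-reduce the augmented matrix:
R1 ← R1 / (-1).
R3 ← R3 + 3/2·R1.
R2 ← R2 / (8/5).
R1 ← R1 − 1/3·R2.
R3 ← R3 − 7/6·R2.
R3 ← R3 / (13/3).
R1 ← R1 − 2·R3.
Reading off the reduced rows gives u = -1, v = 3, w = 2.

u = -1, v = 3, w = 2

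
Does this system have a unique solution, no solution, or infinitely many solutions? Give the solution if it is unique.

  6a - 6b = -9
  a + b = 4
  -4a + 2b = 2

Row-reduce:
R1 ← R1 / (6).
R2 ← R2 − 1·R1.
R3 ← R3 + 4·R1.
R2 ← R2 / (2).
R1 ← R1 + 1·R2.
R3 ← R3 + 2·R2.
Row 3 reduces to 0 = 3/2, a contradiction. The system is inconsistent.

no solution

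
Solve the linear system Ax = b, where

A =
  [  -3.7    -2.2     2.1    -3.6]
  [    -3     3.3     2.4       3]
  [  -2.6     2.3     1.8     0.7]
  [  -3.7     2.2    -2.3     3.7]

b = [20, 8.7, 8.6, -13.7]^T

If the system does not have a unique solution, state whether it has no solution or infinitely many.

x_1 = -1, x_2 = -1, x_3 = 5, x_4 = -1

Row-reduce the augmented matrix:
R1 ← R1 / (-37/10).
R2 ← R2 + 3·R1.
R3 ← R3 + 13/5·R1.
R4 ← R4 + 37/10·R1.
R2 ← R2 / (1881/370).
R1 ← R1 − 22/37·R2.
R3 ← R3 − 1423/370·R2.
R4 ← R4 − 22/5·R2.
R3 ← R3 / (-637/3135).
R1 ← R1 + 37/57·R3.
R2 ← R2 − 86/627·R3.
R4 ← R4 + 1426/285·R3.
R4 ← R4 / (209631/6370).
R1 ← R1 − 5437/1274·R4.
R2 ← R2 − 205/637·R4.
R3 ← R3 − 7825/1274·R4.
Reading off the reduced rows gives x_1 = -1, x_2 = -1, x_3 = 5, x_4 = -1.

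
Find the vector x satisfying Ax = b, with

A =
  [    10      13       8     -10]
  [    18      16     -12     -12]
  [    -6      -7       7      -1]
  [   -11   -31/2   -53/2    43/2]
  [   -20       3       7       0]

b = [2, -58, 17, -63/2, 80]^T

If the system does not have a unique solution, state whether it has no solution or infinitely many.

Row-reduce:
R1 ← R1 / (10).
R2 ← R2 − 18·R1.
R3 ← R3 + 6·R1.
R4 ← R4 + 11·R1.
R5 ← R5 + 20·R1.
R2 ← R2 / (-37/5).
R1 ← R1 − 13/10·R2.
R3 ← R3 − 4/5·R2.
R4 ← R4 + 6/5·R2.
R5 ← R5 − 29·R2.
R3 ← R3 / (331/37).
R1 ← R1 + 142/37·R3.
R2 ← R2 − 132/37·R3.
R4 ← R4 + 993/74·R3.
R5 ← R5 + 2977/37·R3.
Swap R4 and R5.
R4 ← R4 / (-17745/331).
R1 ← R1 + 884/331·R4.
R2 ← R2 − 570/331·R4.
R3 ← R3 + 235/331·R4.
Row 5 reduces to 0 = -2, a contradiction. The system is inconsistent.

no solution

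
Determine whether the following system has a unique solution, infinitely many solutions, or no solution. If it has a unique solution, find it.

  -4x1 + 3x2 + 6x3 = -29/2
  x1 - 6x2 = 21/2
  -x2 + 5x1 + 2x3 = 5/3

x1 = 1/2, x2 = -5/3, x3 = -5/4

Row-reduce the augmented matrix:
R1 ← R1 / (-4).
R2 ← R2 − 1·R1.
R3 ← R3 − 5·R1.
R2 ← R2 / (-21/4).
R1 ← R1 + 3/4·R2.
R3 ← R3 − 11/4·R2.
R3 ← R3 / (72/7).
R1 ← R1 + 12/7·R3.
R2 ← R2 + 2/7·R3.
Reading off the reduced rows gives x1 = 1/2, x2 = -5/3, x3 = -5/4.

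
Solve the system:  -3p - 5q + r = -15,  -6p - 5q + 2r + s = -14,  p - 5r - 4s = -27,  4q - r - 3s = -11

Row-reduce the augmented matrix:
R1 ← R1 / (-3).
R2 ← R2 + 6·R1.
R3 ← R3 − 1·R1.
R2 ← R2 / (5).
R1 ← R1 − 5/3·R2.
R3 ← R3 + 5/3·R2.
R4 ← R4 − 4·R2.
R3 ← R3 / (-14/3).
R1 ← R1 + 1/3·R3.
R4 ← R4 + 1·R3.
R4 ← R4 / (-211/70).
R1 ← R1 + 1/14·R4.
R2 ← R2 − 1/5·R4.
R3 ← R3 − 11/14·R4.
Reading off the reduced rows gives p = 2, q = 2, r = 1, s = 6.

p = 2, q = 2, r = 1, s = 6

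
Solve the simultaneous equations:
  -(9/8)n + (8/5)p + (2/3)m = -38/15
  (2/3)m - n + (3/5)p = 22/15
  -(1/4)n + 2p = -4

no solution

Row-reduce:
R1 ← R1 / (2/3).
R2 ← R2 − 2/3·R1.
R2 ← R2 / (1/8).
R1 ← R1 + 27/16·R2.
R3 ← R3 + 1/4·R2.
Row 3 reduces to 0 = 4, a contradiction. The system is inconsistent.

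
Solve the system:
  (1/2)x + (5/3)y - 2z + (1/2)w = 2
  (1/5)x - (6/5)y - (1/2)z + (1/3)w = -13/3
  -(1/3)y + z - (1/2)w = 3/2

Row-reduce:
R1 ← R1 / (1/2).
R2 ← R2 − 1/5·R1.
R2 ← R2 / (-28/15).
R1 ← R1 − 10/3·R2.
R3 ← R3 + 1/3·R2.
R3 ← R3 / (53/56).
R1 ← R1 + 97/28·R3.
R2 ← R2 + 9/56·R3.
Rank is 3 with 4 unknowns, leaving w free.

infinitely many solutions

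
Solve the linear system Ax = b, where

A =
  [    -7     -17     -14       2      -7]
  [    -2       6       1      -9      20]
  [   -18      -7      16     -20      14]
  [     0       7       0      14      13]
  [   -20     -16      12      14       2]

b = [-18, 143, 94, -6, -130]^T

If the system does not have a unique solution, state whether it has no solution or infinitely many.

x_1 = 4, x_2 = -2, x_3 = -2, x_4 = -5, x_5 = 6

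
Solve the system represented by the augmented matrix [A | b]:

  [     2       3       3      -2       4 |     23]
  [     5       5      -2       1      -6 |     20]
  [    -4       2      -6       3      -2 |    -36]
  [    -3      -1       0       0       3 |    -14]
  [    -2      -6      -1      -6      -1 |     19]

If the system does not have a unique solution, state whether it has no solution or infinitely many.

x_1 = 2, x_2 = 2, x_3 = 3, x_4 = -6, x_5 = -2

Row-reduce the augmented matrix:
R1 ← R1 / (2).
R2 ← R2 − 5·R1.
R3 ← R3 + 4·R1.
R4 ← R4 + 3·R1.
R5 ← R5 + 2·R1.
R2 ← R2 / (-5/2).
R1 ← R1 − 3/2·R2.
R3 ← R3 − 8·R2.
R4 ← R4 − 7/2·R2.
R5 ← R5 + 3·R2.
R3 ← R3 / (-152/5).
R1 ← R1 + 21/5·R3.
R2 ← R2 − 19/5·R3.
R4 ← R4 + 44/5·R3.
R5 ← R5 − 67/5·R3.
R4 ← R4 / (5/38).
R1 ← R1 − 13/152·R4.
R2 ← R2 + 1/8·R4.
R3 ← R3 + 91/152·R4.
R5 ← R5 + 1091/152·R4.
R5 ← R5 / (-299/20).
R1 ← R1 + 23/20·R5.
R2 ← R2 − 9/20·R5.
R3 ← R3 − 1/20·R5.
R4 ← R4 + 12/5·R5.
Reading off the reduced rows gives x_1 = 2, x_2 = 2, x_3 = 3, x_4 = -6, x_5 = -2.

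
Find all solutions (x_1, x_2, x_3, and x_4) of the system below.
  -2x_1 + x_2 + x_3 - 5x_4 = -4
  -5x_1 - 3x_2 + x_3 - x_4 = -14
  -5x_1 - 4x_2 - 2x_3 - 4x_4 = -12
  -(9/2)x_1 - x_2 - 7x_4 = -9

Row-reduce:
R1 ← R1 / (-2).
R2 ← R2 + 5·R1.
R3 ← R3 + 5·R1.
R4 ← R4 + 9/2·R1.
R2 ← R2 / (-11/2).
R1 ← R1 + 1/2·R2.
R3 ← R3 + 13/2·R2.
R4 ← R4 + 13/4·R2.
R3 ← R3 / (-30/11).
R1 ← R1 + 4/11·R3.
R2 ← R2 − 3/11·R3.
R4 ← R4 + 15/11·R3.
Row 4 reduces to 0 = 1, a contradiction. The system is inconsistent.

no solution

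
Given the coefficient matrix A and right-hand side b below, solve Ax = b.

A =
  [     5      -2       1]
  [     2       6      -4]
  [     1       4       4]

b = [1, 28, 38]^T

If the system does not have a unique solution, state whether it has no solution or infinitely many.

Row-reduce the augmented matrix:
R1 ← R1 / (5).
R2 ← R2 − 2·R1.
R3 ← R3 − 1·R1.
R2 ← R2 / (34/5).
R1 ← R1 + 2/5·R2.
R3 ← R3 − 22/5·R2.
R3 ← R3 / (113/17).
R1 ← R1 + 1/17·R3.
R2 ← R2 + 11/17·R3.
Reading off the reduced rows gives x_1 = 2, x_2 = 6, x_3 = 3.

x_1 = 2, x_2 = 6, x_3 = 3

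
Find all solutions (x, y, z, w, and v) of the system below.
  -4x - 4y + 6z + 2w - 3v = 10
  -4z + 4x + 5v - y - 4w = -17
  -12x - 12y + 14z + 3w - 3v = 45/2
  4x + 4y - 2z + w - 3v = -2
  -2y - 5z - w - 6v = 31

Row-reduce:
R1 ← R1 / (-4).
R2 ← R2 − 4·R1.
R3 ← R3 + 12·R1.
R4 ← R4 − 4·R1.
R2 ← R2 / (-5).
R1 ← R1 − 1·R2.
R5 ← R5 + 2·R2.
R3 ← R3 / (-4).
R1 ← R1 + 11/10·R3.
R2 ← R2 + 2/5·R3.
R4 ← R4 − 4·R3.
R5 ← R5 + 29/5·R3.
Swap R4 and R5.
R4 ← R4 / (83/20).
R1 ← R1 + 3/40·R4.
R2 ← R2 − 7/10·R4.
R3 ← R3 − 3/4·R4.
Row 5 reduces to 0 = 1/2, a contradiction. The system is inconsistent.

no solution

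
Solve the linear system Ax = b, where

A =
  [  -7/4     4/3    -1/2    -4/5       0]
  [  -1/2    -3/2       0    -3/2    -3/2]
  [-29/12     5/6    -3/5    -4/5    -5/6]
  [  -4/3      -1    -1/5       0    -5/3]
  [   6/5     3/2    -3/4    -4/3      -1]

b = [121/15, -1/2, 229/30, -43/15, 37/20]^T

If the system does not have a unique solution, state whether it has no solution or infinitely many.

Row-reduce:
R1 ← R1 / (-7/4).
R2 ← R2 + 1/2·R1.
R3 ← R3 + 29/12·R1.
R4 ← R4 + 4/3·R1.
R5 ← R5 − 6/5·R1.
R2 ← R2 / (-79/42).
R1 ← R1 + 16/21·R2.
R3 ← R3 + 127/126·R2.
R4 ← R4 + 127/63·R2.
R5 ← R5 − 169/70·R2.
R3 ← R3 / (11/790).
R1 ← R1 − 18/79·R3.
R2 ← R2 + 6/79·R3.
R4 ← R4 − 11/395·R3.
R5 ← R5 + 1437/1580·R3.
Swap R4 and R5.
R4 ← R4 / (200953/3300).
R1 ← R1 + 834/55·R4.
R2 ← R2 − 333/55·R4.
R3 ← R3 − 779/11·R4.
Row 5 reduces to 0 = -2, a contradiction. The system is inconsistent.

no solution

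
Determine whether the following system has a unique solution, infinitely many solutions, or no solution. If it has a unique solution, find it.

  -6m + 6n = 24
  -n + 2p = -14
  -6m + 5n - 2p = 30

Row-reduce the augmented matrix:
R1 ← R1 / (-6).
R3 ← R3 + 6·R1.
R2 ← R2 / (-1).
R1 ← R1 + 1·R2.
R3 ← R3 + 1·R2.
R3 ← R3 / (-4).
R1 ← R1 + 2·R3.
R2 ← R2 + 2·R3.
Reading off the reduced rows gives m = 0, n = 4, p = -5.

m = 0, n = 4, p = -5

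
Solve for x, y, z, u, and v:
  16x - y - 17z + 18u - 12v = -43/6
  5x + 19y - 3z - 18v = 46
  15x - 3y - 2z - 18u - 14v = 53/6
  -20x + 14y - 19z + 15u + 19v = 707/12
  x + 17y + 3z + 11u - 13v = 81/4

x = -2/3, y = 7/3, z = -5/3, u = -5/4, v = 0

Row-reduce the augmented matrix:
R1 ← R1 / (16).
R2 ← R2 − 5·R1.
R3 ← R3 − 15·R1.
R4 ← R4 + 20·R1.
R5 ← R5 − 1·R1.
R2 ← R2 / (309/16).
R1 ← R1 + 1/16·R2.
R3 ← R3 + 33/16·R2.
R4 ← R4 − 51/4·R2.
R5 ← R5 − 273/16·R2.
R3 ← R3 / (1461/103).
R1 ← R1 + 326/309·R3.
R2 ← R2 − 37/309·R3.
R4 ← R4 + 4303/103·R3.
R5 ← R5 − 208/103·R3.
R4 ← R4 / (-30813/487).
R1 ← R1 + 746/487·R4.
R2 ← R2 − 4/487·R4.
R3 ← R3 + 1218/487·R4.
R5 ← R5 − 9689/487·R4.
R5 ← R5 / (111644/92439).
R1 ← R1 + 104812/92439·R5.
R2 ← R2 + 64864/92439·R5.
R3 ← R3 + 10286/30813·R5.
R4 ← R4 + 1207/92439·R5.
Reading off the reduced rows gives x = -2/3, y = 7/3, z = -5/3, u = -5/4, v = 0.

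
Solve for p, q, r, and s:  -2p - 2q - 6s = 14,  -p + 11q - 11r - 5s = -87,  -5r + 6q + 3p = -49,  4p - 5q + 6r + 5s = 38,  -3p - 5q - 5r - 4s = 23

p = -1, q = -6, r = 2, s = 0

Row-reduce the augmented matrix:
R1 ← R1 / (-2).
R2 ← R2 + 1·R1.
R3 ← R3 − 3·R1.
R4 ← R4 − 4·R1.
R5 ← R5 + 3·R1.
R2 ← R2 / (12).
R1 ← R1 − 1·R2.
R3 ← R3 − 3·R2.
R4 ← R4 + 9·R2.
R5 ← R5 + 2·R2.
R3 ← R3 / (-9/4).
R1 ← R1 − 11/12·R3.
R2 ← R2 + 11/12·R3.
R4 ← R4 + 9/4·R3.
R5 ← R5 + 41/6·R3.
Swap R4 and R5.
R4 ← R4 / (823/27).
R1 ← R1 + 8/27·R4.
R2 ← R2 − 89/27·R4.
R3 ← R3 − 34/9·R4.
R5 reduces to 0 = 0, so the extra equation is consistent.
Reading off the reduced rows gives p = -1, q = -6, r = 2, s = 0.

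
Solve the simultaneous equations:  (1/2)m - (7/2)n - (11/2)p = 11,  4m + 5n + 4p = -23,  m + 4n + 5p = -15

infinitely many solutions

Row-reduce:
R1 ← R1 / (1/2).
R2 ← R2 − 4·R1.
R3 ← R3 − 1·R1.
R2 ← R2 / (33).
R1 ← R1 + 7·R2.
R3 ← R3 − 11·R2.
Rank is 2 with 3 unknowns, leaving p free.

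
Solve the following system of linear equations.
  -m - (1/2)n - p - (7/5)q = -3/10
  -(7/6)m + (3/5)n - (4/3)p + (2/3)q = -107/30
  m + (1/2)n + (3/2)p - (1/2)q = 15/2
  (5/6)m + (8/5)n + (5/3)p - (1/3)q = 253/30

no solution

Row-reduce:
R1 ← R1 / (-1).
R2 ← R2 + 7/6·R1.
R3 ← R3 − 1·R1.
R4 ← R4 − 5/6·R1.
R2 ← R2 / (71/60).
R1 ← R1 − 1/2·R2.
R4 ← R4 − 71/60·R2.
R3 ← R3 / (1/2).
R1 ← R1 − 76/71·R3.
R2 ← R2 + 10/71·R3.
R4 ← R4 − 1·R3.
Row 4 reduces to 0 = -3, a contradiction. The system is inconsistent.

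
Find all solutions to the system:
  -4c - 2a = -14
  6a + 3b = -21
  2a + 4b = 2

a = -5, b = 3, c = 6

Row-reduce the augmented matrix:
R1 ← R1 / (-2).
R2 ← R2 − 6·R1.
R3 ← R3 − 2·R1.
R2 ← R2 / (3).
R3 ← R3 − 4·R2.
R3 ← R3 / (12).
R1 ← R1 − 2·R3.
R2 ← R2 + 4·R3.
Reading off the reduced rows gives a = -5, b = 3, c = 6.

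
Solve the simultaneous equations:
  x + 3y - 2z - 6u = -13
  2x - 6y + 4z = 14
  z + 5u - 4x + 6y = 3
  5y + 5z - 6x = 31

x = -6, y = -3, z = 2, u = -1

Row-reduce the augmented matrix:
R2 ← R2 − 2·R1.
R3 ← R3 + 4·R1.
R4 ← R4 + 6·R1.
R2 ← R2 / (-12).
R1 ← R1 − 3·R2.
R3 ← R3 − 18·R2.
R4 ← R4 − 23·R2.
R3 ← R3 / (5).
R2 ← R2 + 2/3·R3.
R4 ← R4 − 25/3·R3.
R4 ← R4 / (-34/3).
R1 ← R1 + 3·R4.
R2 ← R2 + 17/15·R4.
R3 ← R3 + 1/5·R4.
Reading off the reduced rows gives x = -6, y = -3, z = 2, u = -1.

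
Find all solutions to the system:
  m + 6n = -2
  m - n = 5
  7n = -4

no solution

Row-reduce:
R2 ← R2 − 1·R1.
R2 ← R2 / (-7).
R1 ← R1 − 6·R2.
R3 ← R3 − 7·R2.
Row 3 reduces to 0 = 3, a contradiction. The system is inconsistent.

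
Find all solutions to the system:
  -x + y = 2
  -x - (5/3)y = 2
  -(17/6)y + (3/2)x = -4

Row-reduce:
R1 ← R1 / (-1).
R2 ← R2 + 1·R1.
R3 ← R3 − 3/2·R1.
R2 ← R2 / (-8/3).
R1 ← R1 + 1·R2.
R3 ← R3 + 4/3·R2.
Row 3 reduces to 0 = -1, a contradiction. The system is inconsistent.

no solution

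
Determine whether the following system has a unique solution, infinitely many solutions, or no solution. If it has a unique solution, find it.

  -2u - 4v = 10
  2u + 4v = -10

Row-reduce:
R1 ← R1 / (-2).
R2 ← R2 − 2·R1.
Rank is 1 with 2 unknowns, leaving v free.

infinitely many solutions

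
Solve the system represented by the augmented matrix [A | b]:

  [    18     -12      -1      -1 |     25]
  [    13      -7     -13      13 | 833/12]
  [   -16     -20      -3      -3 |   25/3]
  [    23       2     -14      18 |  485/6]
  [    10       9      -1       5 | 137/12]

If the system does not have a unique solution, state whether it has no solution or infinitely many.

Row-reduce the augmented matrix:
R1 ← R1 / (18).
R2 ← R2 − 13·R1.
R3 ← R3 + 16·R1.
R4 ← R4 − 23·R1.
R5 ← R5 − 10·R1.
R2 ← R2 / (5/3).
R1 ← R1 + 2/3·R2.
R3 ← R3 + 92/3·R2.
R4 ← R4 − 52/3·R2.
R5 ← R5 − 47/3·R2.
R3 ← R3 / (-1149/5).
R1 ← R1 + 149/30·R3.
R2 ← R2 + 221/30·R3.
R4 ← R4 − 3449/30·R3.
R5 ← R5 − 3449/30·R3.
R4 ← R4 / (3236/3447).
R1 ← R1 − 208/3447·R4.
R2 ← R2 − 910/3447·R4.
R3 ← R3 + 1243/1149·R4.
R5 ← R5 − 3236/3447·R4.
R5 reduces to 0 = 0, so the extra equation is consistent.
Reading off the reduced rows gives x_1 = 2/3, x_2 = -5/4, x_3 = -1, x_4 = 3.

x_1 = 2/3, x_2 = -5/4, x_3 = -1, x_4 = 3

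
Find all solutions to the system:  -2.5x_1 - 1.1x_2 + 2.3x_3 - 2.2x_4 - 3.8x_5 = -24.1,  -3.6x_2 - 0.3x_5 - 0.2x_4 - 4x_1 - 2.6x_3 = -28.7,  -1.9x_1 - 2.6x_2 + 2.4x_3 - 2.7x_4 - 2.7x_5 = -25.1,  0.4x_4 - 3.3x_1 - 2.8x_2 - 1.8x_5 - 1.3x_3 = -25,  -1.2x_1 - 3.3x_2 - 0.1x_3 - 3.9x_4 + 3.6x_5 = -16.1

x_1 = 5, x_2 = 3, x_3 = -1, x_4 = 1, x_5 = 1

Row-reduce the augmented matrix:
R1 ← R1 / (-5/2).
R2 ← R2 + 4·R1.
R3 ← R3 + 19/10·R1.
R4 ← R4 + 33/10·R1.
R5 ← R5 + 6/5·R1.
R2 ← R2 / (-46/25).
R1 ← R1 − 11/25·R2.
R3 ← R3 + 441/250·R2.
R4 ← R4 + 337/250·R2.
R5 ← R5 + 693/250·R2.
R3 ← R3 / (15347/2300).
R1 ← R1 + 557/230·R3.
R2 ← R2 − 157/46·R3.
R4 ← R4 − 609/2300·R3.
R5 ← R5 − 18991/2300·R3.
R4 ← R4 / (107/103).
R1 ← R1 − 15/103·R4.
R2 ← R2 − 36/103·R4.
R3 ← R3 + 65/103·R4.
R5 ← R5 + 1357/515·R4.
R5 ← R5 / (2066439/1594300).
R1 ← R1 − 68381/63772·R5.
R2 ← R2 + 21031/159430·R5.
R3 ← R3 + 82389/63772·R5.
R4 ← R4 + 247409/318860·R5.
Reading off the reduced rows gives x_1 = 5, x_2 = 3, x_3 = -1, x_4 = 1, x_5 = 1.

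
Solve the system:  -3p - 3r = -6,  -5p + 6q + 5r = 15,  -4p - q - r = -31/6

p = 1/2, q = 5/3, r = 3/2

Row-reduce the augmented matrix:
R1 ← R1 / (-3).
R2 ← R2 + 5·R1.
R3 ← R3 + 4·R1.
R2 ← R2 / (6).
R3 ← R3 + 1·R2.
R3 ← R3 / (14/3).
R1 ← R1 − 1·R3.
R2 ← R2 − 5/3·R3.
Reading off the reduced rows gives p = 1/2, q = 5/3, r = 3/2.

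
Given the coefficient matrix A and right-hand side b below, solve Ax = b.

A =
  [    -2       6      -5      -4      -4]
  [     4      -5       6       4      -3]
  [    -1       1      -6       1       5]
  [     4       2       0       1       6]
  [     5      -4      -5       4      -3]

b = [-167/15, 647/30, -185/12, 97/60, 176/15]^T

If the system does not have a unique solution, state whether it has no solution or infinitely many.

x_1 = 8/3, x_2 = -3/2, x_3 = 1, x_4 = -5/4, x_5 = -4/5

Row-reduce the augmented matrix:
R1 ← R1 / (-2).
R2 ← R2 − 4·R1.
R3 ← R3 + 1·R1.
R4 ← R4 − 4·R1.
R5 ← R5 − 5·R1.
R2 ← R2 / (7).
R1 ← R1 + 3·R2.
R3 ← R3 + 2·R2.
R4 ← R4 − 14·R2.
R5 ← R5 − 11·R2.
R3 ← R3 / (-65/14).
R1 ← R1 − 11/14·R3.
R2 ← R2 + 4/7·R3.
R4 ← R4 + 2·R3.
R5 ← R5 + 157/14·R3.
R4 ← R4 / (1/5).
R1 ← R1 − 3/5·R4.
R2 ← R2 + 4/5·R4.
R3 ← R3 + 2/5·R4.
R5 ← R5 + 21/5·R4.
R5 ← R5 / (4941/13).
R1 ← R1 + 742/13·R5.
R2 ← R2 − 927/13·R5.
R3 ← R3 − 466/13·R5.
R4 ← R4 − 1192/13·R5.
Reading off the reduced rows gives x_1 = 8/3, x_2 = -3/2, x_3 = 1, x_4 = -5/4, x_5 = -4/5.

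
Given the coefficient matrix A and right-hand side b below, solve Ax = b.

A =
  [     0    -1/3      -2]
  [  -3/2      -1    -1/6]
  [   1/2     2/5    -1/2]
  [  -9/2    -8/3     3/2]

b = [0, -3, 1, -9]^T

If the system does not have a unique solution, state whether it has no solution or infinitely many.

x_1 = 2, x_2 = 0, x_3 = 0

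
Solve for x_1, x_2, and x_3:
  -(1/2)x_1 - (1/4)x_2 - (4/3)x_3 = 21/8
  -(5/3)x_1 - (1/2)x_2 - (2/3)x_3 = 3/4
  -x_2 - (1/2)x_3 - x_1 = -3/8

x_1 = 0, x_2 = 3/2, x_3 = -9/4

Row-reduce the augmented matrix:
R1 ← R1 / (-1/2).
R2 ← R2 + 5/3·R1.
R3 ← R3 + 1·R1.
R2 ← R2 / (1/3).
R1 ← R1 − 1/2·R2.
R3 ← R3 + 1/2·R2.
R3 ← R3 / (47/6).
R1 ← R1 + 3·R3.
R2 ← R2 − 34/3·R3.
Reading off the reduced rows gives x_1 = 0, x_2 = 3/2, x_3 = -9/4.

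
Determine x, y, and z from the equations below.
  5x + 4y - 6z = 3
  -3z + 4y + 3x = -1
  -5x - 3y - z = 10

Row-reduce the augmented matrix:
R1 ← R1 / (5).
R2 ← R2 − 3·R1.
R3 ← R3 + 5·R1.
R2 ← R2 / (8/5).
R1 ← R1 − 4/5·R2.
R3 ← R3 − 1·R2.
R3 ← R3 / (-59/8).
R1 ← R1 + 3/2·R3.
R2 ← R2 − 3/8·R3.
Reading off the reduced rows gives x = -1, y = -1, z = -2.

x = -1, y = -1, z = -2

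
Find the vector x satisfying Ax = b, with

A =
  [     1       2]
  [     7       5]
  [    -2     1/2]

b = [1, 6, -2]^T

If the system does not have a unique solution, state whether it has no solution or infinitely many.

no solution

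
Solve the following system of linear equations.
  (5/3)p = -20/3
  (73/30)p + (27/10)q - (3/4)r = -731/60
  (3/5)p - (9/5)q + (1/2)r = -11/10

Row-reduce:
R1 ← R1 / (5/3).
R2 ← R2 − 73/30·R1.
R3 ← R3 − 3/5·R1.
R2 ← R2 / (27/10).
R3 ← R3 + 9/5·R2.
Row 3 reduces to 0 = -1/3, a contradiction. The system is inconsistent.

no solution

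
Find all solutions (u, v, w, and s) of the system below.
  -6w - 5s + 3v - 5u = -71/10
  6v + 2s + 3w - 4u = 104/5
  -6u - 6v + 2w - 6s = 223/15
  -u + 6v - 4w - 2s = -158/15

Row-reduce the augmented matrix:
R1 ← R1 / (-5).
R2 ← R2 + 4·R1.
R3 ← R3 + 6·R1.
R4 ← R4 + 1·R1.
R2 ← R2 / (18/5).
R1 ← R1 + 3/5·R2.
R3 ← R3 + 48/5·R2.
R4 ← R4 − 27/5·R2.
R3 ← R3 / (30).
R1 ← R1 − 5/2·R3.
R2 ← R2 − 13/6·R3.
R4 ← R4 + 29/2·R3.
R4 ← R4 / (-34/15).
R1 ← R1 − 2/3·R4.
R2 ← R2 − 23/45·R4.
R3 ← R3 − 8/15·R4.
Reading off the reduced rows gives u = -3, v = -1/5, w = 7/3, s = 3/2.

u = -3, v = -1/5, w = 7/3, s = 3/2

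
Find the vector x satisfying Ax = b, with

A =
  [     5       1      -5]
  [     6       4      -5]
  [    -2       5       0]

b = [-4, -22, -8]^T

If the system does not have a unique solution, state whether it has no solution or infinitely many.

Row-reduce the augmented matrix:
R1 ← R1 / (5).
R2 ← R2 − 6·R1.
R3 ← R3 + 2·R1.
R2 ← R2 / (14/5).
R1 ← R1 − 1/5·R2.
R3 ← R3 − 27/5·R2.
R3 ← R3 / (-55/14).
R1 ← R1 + 15/14·R3.
R2 ← R2 − 5/14·R3.
Reading off the reduced rows gives x_1 = -6, x_2 = -4, x_3 = -6.

x_1 = -6, x_2 = -4, x_3 = -6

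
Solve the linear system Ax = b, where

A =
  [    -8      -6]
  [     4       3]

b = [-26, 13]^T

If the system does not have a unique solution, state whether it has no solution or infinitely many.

Row-reduce:
R1 ← R1 / (-8).
R2 ← R2 − 4·R1.
Rank is 1 with 2 unknowns, leaving x_2 free.

infinitely many solutions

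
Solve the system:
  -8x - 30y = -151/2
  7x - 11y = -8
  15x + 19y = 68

no solution

Row-reduce:
R1 ← R1 / (-8).
R2 ← R2 − 7·R1.
R3 ← R3 − 15·R1.
R2 ← R2 / (-149/4).
R1 ← R1 − 15/4·R2.
R3 ← R3 + 149/4·R2.
Row 3 reduces to 0 = 1/2, a contradiction. The system is inconsistent.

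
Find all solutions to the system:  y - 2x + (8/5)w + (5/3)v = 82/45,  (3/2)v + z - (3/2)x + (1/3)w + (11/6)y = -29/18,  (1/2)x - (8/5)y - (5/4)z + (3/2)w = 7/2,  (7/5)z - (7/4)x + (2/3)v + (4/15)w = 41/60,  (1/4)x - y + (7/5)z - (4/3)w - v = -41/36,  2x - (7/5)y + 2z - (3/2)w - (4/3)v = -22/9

Row-reduce the augmented matrix:
R1 ← R1 / (-2).
R2 ← R2 + 3/2·R1.
R3 ← R3 − 1/2·R1.
R4 ← R4 + 7/4·R1.
R5 ← R5 − 1/4·R1.
R6 ← R6 − 2·R1.
R2 ← R2 / (13/12).
R1 ← R1 + 1/2·R2.
R3 ← R3 + 27/20·R2.
R4 ← R4 + 7/8·R2.
R5 ← R5 + 7/8·R2.
R6 ← R6 + 2/5·R2.
R3 ← R3 / (-1/260).
R1 ← R1 − 6/13·R3.
R2 ← R2 − 12/13·R3.
R4 ← R4 − 287/130·R3.
R5 ← R5 − 287/130·R3.
R6 ← R6 − 154/65·R3.
R4 ← R4 / (70327/150).
R1 ← R1 − 486/5·R4.
R2 ← R2 − 196·R4.
R3 ← R3 + 1066/5·R4.
R5 ← R5 − 70327/150·R4.
R6 ← R6 − 5049/10·R4.
Swap R5 and R6.
R5 ← R5 / (-34966/70327).
R1 ← R1 − 27944/210981·R5.
R2 ← R2 − 35665/70327·R5.
R3 ← R3 − 99620/210981·R5.
R4 ← R4 − 62610/70327·R5.
R6 reduces to 0 = 0, so the extra equation is consistent.
Reading off the reduced rows gives x = -1, y = 0, z = 0, w = 8/3, v = -8/3.

x = -1, y = 0, z = 0, w = 8/3, v = -8/3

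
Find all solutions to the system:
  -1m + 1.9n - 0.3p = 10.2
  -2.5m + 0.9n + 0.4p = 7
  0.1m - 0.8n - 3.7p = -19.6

Row-reduce the augmented matrix:
R1 ← R1 / (-1).
R2 ← R2 + 5/2·R1.
R3 ← R3 − 1/10·R1.
R2 ← R2 / (-77/20).
R1 ← R1 + 19/10·R2.
R3 ← R3 + 61/100·R2.
R3 ← R3 / (-7531/1925).
R1 ← R1 + 103/385·R3.
R2 ← R2 + 23/77·R3.
Reading off the reduced rows gives m = 0, n = 6, p = 4.

m = 0, n = 6, p = 4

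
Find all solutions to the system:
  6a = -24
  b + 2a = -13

Row-reduce the augmented matrix:
R1 ← R1 / (6).
R2 ← R2 − 2·R1.
Reading off the reduced rows gives a = -4, b = -5.

a = -4, b = -5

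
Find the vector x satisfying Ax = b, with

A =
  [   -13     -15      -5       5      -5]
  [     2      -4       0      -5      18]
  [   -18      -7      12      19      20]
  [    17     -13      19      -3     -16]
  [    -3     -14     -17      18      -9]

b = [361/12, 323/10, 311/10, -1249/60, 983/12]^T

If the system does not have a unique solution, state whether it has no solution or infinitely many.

Row-reduce the augmented matrix:
R1 ← R1 / (-13).
R2 ← R2 − 2·R1.
R3 ← R3 + 18·R1.
R4 ← R4 − 17·R1.
R5 ← R5 + 3·R1.
R2 ← R2 / (-82/13).
R1 ← R1 − 15/13·R2.
R3 ← R3 − 179/13·R2.
R4 ← R4 + 424/13·R2.
R5 ← R5 + 137/13·R2.
R3 ← R3 / (707/41).
R1 ← R1 − 10/41·R3.
R2 ← R2 − 5/41·R3.
R4 ← R4 − 674/41·R3.
R5 ← R5 + 597/41·R3.
R4 ← R4 / (16053/707).
R1 ← R1 + 1695/1414·R4.
R2 ← R2 − 460/707·R4.
R3 ← R3 − 233/1414·R4.
R5 ← R5 − 18604/707·R4.
R5 ← R5 / (3508168/16053).
R1 ← R1 + 69755/10702·R5.
R2 ← R2 − 28474/16053·R5.
R3 ← R3 − 160505/32106·R5.
R4 ← R4 + 122423/16053·R5.
Reading off the reduced rows gives x_1 = 5/4, x_2 = -7/3, x_3 = -11/5, x_4 = 5/3, x_5 = 8/5.

x_1 = 5/4, x_2 = -7/3, x_3 = -11/5, x_4 = 5/3, x_5 = 8/5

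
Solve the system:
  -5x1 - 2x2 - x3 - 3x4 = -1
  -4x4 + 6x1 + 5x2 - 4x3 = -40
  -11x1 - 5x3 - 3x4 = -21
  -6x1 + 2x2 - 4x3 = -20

Row-reduce:
R1 ← R1 / (-5).
R2 ← R2 − 6·R1.
R3 ← R3 + 11·R1.
R4 ← R4 + 6·R1.
R2 ← R2 / (13/5).
R1 ← R1 − 2/5·R2.
R3 ← R3 − 22/5·R2.
R4 ← R4 − 22/5·R2.
R3 ← R3 / (6).
R1 ← R1 − 1·R3.
R2 ← R2 + 2·R3.
R4 ← R4 − 6·R3.
Rank is 3 with 4 unknowns, leaving x4 free.

infinitely many solutions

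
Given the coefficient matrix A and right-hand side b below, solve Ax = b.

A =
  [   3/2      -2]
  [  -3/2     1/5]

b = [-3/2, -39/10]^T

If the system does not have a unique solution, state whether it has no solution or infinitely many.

Row-reduce the augmented matrix:
R1 ← R1 / (3/2).
R2 ← R2 + 3/2·R1.
R2 ← R2 / (-9/5).
R1 ← R1 + 4/3·R2.
Reading off the reduced rows gives x_1 = 3, x_2 = 3.

x_1 = 3, x_2 = 3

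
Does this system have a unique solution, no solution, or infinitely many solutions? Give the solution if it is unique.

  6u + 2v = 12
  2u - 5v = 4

u = 2, v = 0

Row-reduce the augmented matrix:
R1 ← R1 / (6).
R2 ← R2 − 2·R1.
R2 ← R2 / (-17/3).
R1 ← R1 − 1/3·R2.
Reading off the reduced rows gives u = 2, v = 0.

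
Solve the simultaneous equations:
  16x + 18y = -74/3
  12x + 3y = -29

x = -8/3, y = 1

Row-reduce the augmented matrix:
R1 ← R1 / (16).
R2 ← R2 − 12·R1.
R2 ← R2 / (-21/2).
R1 ← R1 − 9/8·R2.
Reading off the reduced rows gives x = -8/3, y = 1.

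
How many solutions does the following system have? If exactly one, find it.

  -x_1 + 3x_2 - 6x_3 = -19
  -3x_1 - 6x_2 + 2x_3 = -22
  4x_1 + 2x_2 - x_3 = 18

x_1 = 4, x_2 = 3, x_3 = 4

Row-reduce the augmented matrix:
R1 ← R1 / (-1).
R2 ← R2 + 3·R1.
R3 ← R3 − 4·R1.
R2 ← R2 / (-15).
R1 ← R1 + 3·R2.
R3 ← R3 − 14·R2.
R3 ← R3 / (-19/3).
R1 ← R1 − 2·R3.
R2 ← R2 + 4/3·R3.
Reading off the reduced rows gives x_1 = 4, x_2 = 3, x_3 = 4.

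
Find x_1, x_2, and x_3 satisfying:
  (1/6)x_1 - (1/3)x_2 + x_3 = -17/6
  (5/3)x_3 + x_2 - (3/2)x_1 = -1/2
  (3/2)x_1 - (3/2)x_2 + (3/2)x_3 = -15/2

x_1 = -5, x_2 = -3, x_3 = -3

Row-reduce the augmented matrix:
R1 ← R1 / (1/6).
R2 ← R2 + 3/2·R1.
R3 ← R3 − 3/2·R1.
R2 ← R2 / (-2).
R1 ← R1 + 2·R2.
R3 ← R3 − 3/2·R2.
R3 ← R3 / (1/2).
R1 ← R1 + 14/3·R3.
R2 ← R2 + 16/3·R3.
Reading off the reduced rows gives x_1 = -5, x_2 = -3, x_3 = -3.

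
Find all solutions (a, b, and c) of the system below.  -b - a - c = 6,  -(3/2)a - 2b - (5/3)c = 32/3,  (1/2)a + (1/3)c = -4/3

infinitely many solutions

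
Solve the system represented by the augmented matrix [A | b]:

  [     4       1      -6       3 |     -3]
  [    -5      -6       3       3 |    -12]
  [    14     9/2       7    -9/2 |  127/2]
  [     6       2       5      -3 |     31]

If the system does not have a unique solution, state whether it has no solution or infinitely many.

no solution

Row-reduce:
R1 ← R1 / (4).
R2 ← R2 + 5·R1.
R3 ← R3 − 14·R1.
R4 ← R4 − 6·R1.
R2 ← R2 / (-19/4).
R1 ← R1 − 1/4·R2.
R3 ← R3 − 1·R2.
R4 ← R4 − 1/2·R2.
R3 ← R3 / (514/19).
R1 ← R1 + 33/19·R3.
R2 ← R2 − 18/19·R3.
R4 ← R4 − 257/19·R3.
Row 4 reduces to 0 = -3/2, a contradiction. The system is inconsistent.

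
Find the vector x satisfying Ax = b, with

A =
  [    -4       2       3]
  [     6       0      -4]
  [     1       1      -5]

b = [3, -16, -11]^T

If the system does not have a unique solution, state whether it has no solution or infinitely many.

x_1 = -2, x_2 = -4, x_3 = 1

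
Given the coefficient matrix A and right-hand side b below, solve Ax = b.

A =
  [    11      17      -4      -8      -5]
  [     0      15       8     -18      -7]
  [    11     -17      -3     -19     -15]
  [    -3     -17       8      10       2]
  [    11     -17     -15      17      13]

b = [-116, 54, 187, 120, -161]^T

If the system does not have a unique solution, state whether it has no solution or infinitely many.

Row-reduce the augmented matrix:
R1 ← R1 / (11).
R3 ← R3 − 11·R1.
R4 ← R4 + 3·R1.
R5 ← R5 − 11·R1.
R2 ← R2 / (15).
R1 ← R1 − 17/11·R2.
R3 ← R3 + 34·R2.
R4 ← R4 + 136/11·R2.
R5 ← R5 + 34·R2.
R3 ← R3 / (287/15).
R1 ← R1 + 196/165·R3.
R2 ← R2 − 8/15·R3.
R4 ← R4 − 2228/165·R3.
R5 ← R5 − 107/15·R3.
R4 ← R4 / (13322/451).
R1 ← R1 + 942/451·R4.
R2 ← R2 − 10/41·R4.
R3 ← R3 + 111/41·R4.
R5 ← R5 − 144/41·R4.
R5 ← R5 / (476380/46627).
R1 ← R1 + 19183/46627·R5.
R2 ← R2 − 6808/46627·R5.
R3 ← R3 + 13921/93254·R5.
R4 ← R4 − 41425/93254·R5.
Reading off the reduced rows gives x_1 = -4, x_2 = -6, x_3 = 6, x_4 = -3, x_5 = -6.

x_1 = -4, x_2 = -6, x_3 = 6, x_4 = -3, x_5 = -6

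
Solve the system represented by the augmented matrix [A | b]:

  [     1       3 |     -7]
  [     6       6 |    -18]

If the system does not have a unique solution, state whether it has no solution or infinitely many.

x_1 = -1, x_2 = -2

Row-reduce the augmented matrix:
R2 ← R2 − 6·R1.
R2 ← R2 / (-12).
R1 ← R1 − 3·R2.
Reading off the reduced rows gives x_1 = -1, x_2 = -2.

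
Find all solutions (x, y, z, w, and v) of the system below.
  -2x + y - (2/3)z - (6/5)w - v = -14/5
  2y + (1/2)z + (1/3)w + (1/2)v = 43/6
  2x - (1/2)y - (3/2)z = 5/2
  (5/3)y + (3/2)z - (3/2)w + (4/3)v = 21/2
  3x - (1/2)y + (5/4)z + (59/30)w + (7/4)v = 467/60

infinitely many solutions

Row-reduce:
R1 ← R1 / (-2).
R3 ← R3 − 2·R1.
R5 ← R5 − 3·R1.
R2 ← R2 / (2).
R1 ← R1 + 1/2·R2.
R3 ← R3 − 1/2·R2.
R4 ← R4 − 5/3·R2.
R5 ← R5 − 1·R2.
R3 ← R3 / (-55/24).
R1 ← R1 − 11/24·R3.
R2 ← R2 − 1/4·R3.
R4 ← R4 − 13/12·R3.
R4 ← R4 / (-1073/450).
R1 ← R1 − 32/75·R4.
R2 ← R2 − 2/75·R4.
R3 ← R3 − 14/25·R4.
Rank is 4 with 5 unknowns, leaving v free.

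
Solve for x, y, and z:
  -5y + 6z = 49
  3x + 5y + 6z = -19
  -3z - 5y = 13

x = -6, y = -5, z = 4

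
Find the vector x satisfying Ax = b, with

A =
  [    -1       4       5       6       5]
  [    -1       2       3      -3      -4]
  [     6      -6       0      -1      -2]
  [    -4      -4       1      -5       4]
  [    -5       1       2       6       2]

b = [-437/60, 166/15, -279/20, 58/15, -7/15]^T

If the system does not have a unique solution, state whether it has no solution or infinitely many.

Row-reduce the augmented matrix:
R1 ← R1 / (-1).
R2 ← R2 + 1·R1.
R3 ← R3 − 6·R1.
R4 ← R4 + 4·R1.
R5 ← R5 + 5·R1.
R2 ← R2 / (-2).
R1 ← R1 + 4·R2.
R3 ← R3 − 18·R2.
R4 ← R4 + 20·R2.
R5 ← R5 + 19·R2.
R3 ← R3 / (12).
R1 ← R1 + 1·R3.
R2 ← R2 − 1·R3.
R4 ← R4 − 1·R3.
R5 ← R5 + 4·R3.
R4 ← R4 / (389/6).
R1 ← R1 − 49/6·R4.
R2 ← R2 − 25/3·R4.
R3 ← R3 + 23/6·R4.
R5 ← R5 − 277/6·R4.
R5 ← R5 / (-17125/1556).
R1 ← R1 + 1007/778·R5.
R2 ← R2 + 1809/1556·R5.
R3 ← R3 − 171/778·R5.
R4 ← R4 − 941/778·R5.
Reading off the reduced rows gives x_1 = -5/3, x_2 = 6/5, x_3 = -1/4, x_4 = -5/4, x_5 = -1.

x_1 = -5/3, x_2 = 6/5, x_3 = -1/4, x_4 = -5/4, x_5 = -1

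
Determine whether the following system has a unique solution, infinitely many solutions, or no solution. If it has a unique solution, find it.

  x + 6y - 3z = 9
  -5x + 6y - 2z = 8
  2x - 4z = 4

x = 0, y = 1, z = -1

Row-reduce the augmented matrix:
R2 ← R2 + 5·R1.
R3 ← R3 − 2·R1.
R2 ← R2 / (36).
R1 ← R1 − 6·R2.
R3 ← R3 + 12·R2.
R3 ← R3 / (-11/3).
R1 ← R1 + 1/6·R3.
R2 ← R2 + 17/36·R3.
Reading off the reduced rows gives x = 0, y = 1, z = -1.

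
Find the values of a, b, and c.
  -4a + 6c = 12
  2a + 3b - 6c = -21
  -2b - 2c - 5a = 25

a = -3, b = -5, c = 0

Row-reduce the augmented matrix:
R1 ← R1 / (-4).
R2 ← R2 − 2·R1.
R3 ← R3 + 5·R1.
R2 ← R2 / (3).
R3 ← R3 + 2·R2.
R3 ← R3 / (-23/2).
R1 ← R1 + 3/2·R3.
R2 ← R2 + 1·R3.
Reading off the reduced rows gives a = -3, b = -5, c = 0.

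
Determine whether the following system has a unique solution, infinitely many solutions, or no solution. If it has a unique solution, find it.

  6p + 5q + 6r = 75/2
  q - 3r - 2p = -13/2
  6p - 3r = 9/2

Row-reduce the augmented matrix:
R1 ← R1 / (6).
R2 ← R2 + 2·R1.
R3 ← R3 − 6·R1.
R2 ← R2 / (8/3).
R1 ← R1 − 5/6·R2.
R3 ← R3 + 5·R2.
R3 ← R3 / (-87/8).
R1 ← R1 − 21/16·R3.
R2 ← R2 + 3/8·R3.
Reading off the reduced rows gives p = 7/4, q = 3, r = 2.

p = 7/4, q = 3, r = 2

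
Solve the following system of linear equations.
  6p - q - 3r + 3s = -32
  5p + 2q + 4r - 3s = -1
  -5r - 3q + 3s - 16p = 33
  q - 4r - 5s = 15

Row-reduce:
R1 ← R1 / (6).
R2 ← R2 − 5·R1.
R3 ← R3 + 16·R1.
R2 ← R2 / (17/6).
R1 ← R1 + 1/6·R2.
R3 ← R3 + 17/3·R2.
R4 ← R4 − 1·R2.
Swap R3 and R4.
R3 ← R3 / (-107/17).
R1 ← R1 + 2/17·R3.
R2 ← R2 − 39/17·R3.
Row 4 reduces to 0 = -1, a contradiction. The system is inconsistent.

no solution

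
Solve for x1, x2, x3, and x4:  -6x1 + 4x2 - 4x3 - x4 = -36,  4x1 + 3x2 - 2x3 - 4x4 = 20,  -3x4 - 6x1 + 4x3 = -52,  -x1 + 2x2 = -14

Row-reduce the augmented matrix:
R1 ← R1 / (-6).
R2 ← R2 − 4·R1.
R3 ← R3 + 6·R1.
R4 ← R4 + 1·R1.
R2 ← R2 / (17/3).
R1 ← R1 + 2/3·R2.
R3 ← R3 + 4·R2.
R4 ← R4 − 4/3·R2.
R3 ← R3 / (80/17).
R1 ← R1 − 2/17·R3.
R2 ← R2 + 14/17·R3.
R4 ← R4 − 30/17·R3.
R4 ← R4 / (13/4).
R1 ← R1 + 1/4·R4.
R2 ← R2 + 7/4·R4.
R3 ← R3 + 9/8·R4.
Reading off the reduced rows gives x1 = 6, x2 = -4, x3 = -4, x4 = 0.

x1 = 6, x2 = -4, x3 = -4, x4 = 0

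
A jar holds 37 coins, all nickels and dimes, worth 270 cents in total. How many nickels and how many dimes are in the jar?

nickels: 20, dimes: 17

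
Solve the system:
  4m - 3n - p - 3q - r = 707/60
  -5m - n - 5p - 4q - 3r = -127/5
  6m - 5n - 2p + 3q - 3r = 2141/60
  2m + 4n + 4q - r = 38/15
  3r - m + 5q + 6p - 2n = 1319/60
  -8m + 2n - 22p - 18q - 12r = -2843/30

Row-reduce the augmented matrix:
R1 ← R1 / (4).
R2 ← R2 + 5·R1.
R3 ← R3 − 6·R1.
R4 ← R4 − 2·R1.
R5 ← R5 + 1·R1.
R6 ← R6 + 8·R1.
R2 ← R2 / (-19/4).
R1 ← R1 + 3/4·R2.
R3 ← R3 + 1/2·R2.
R4 ← R4 − 11/2·R2.
R5 ← R5 + 11/4·R2.
R6 ← R6 + 4·R2.
R3 ← R3 / (3/19).
R1 ← R1 − 14/19·R3.
R2 ← R2 − 25/19·R3.
R4 ← R4 + 128/19·R3.
R5 ← R5 − 178/19·R3.
R6 ← R6 + 356/19·R3.
R4 ← R4 / (1054/3).
R1 ← R1 + 115/3·R4.
R2 ← R2 + 203/3·R4.
R3 ← R3 − 158/3·R4.
R5 ← R5 + 1454/3·R4.
R6 ← R6 − 2908/3·R4.
R5 ← R5 / (-932/527).
R1 ← R1 + 167/1054·R5.
R2 ← R2 + 29/1054·R5.
R3 ← R3 − 463/527·R5.
R4 ← R4 + 151/1054·R5.
R6 ← R6 − 1864/527·R5.
R6 reduces to 0 = 0, so the extra equation is consistent.
Reading off the reduced rows gives m = 8/3, n = -3, p = 4/3, q = 9/4, r = -1/5.

m = 8/3, n = -3, p = 4/3, q = 9/4, r = -1/5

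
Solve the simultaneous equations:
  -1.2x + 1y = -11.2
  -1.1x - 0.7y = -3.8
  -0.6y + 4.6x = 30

Row-reduce the augmented matrix:
R1 ← R1 / (-6/5).
R2 ← R2 + 11/10·R1.
R3 ← R3 − 23/5·R1.
R2 ← R2 / (-97/60).
R1 ← R1 + 5/6·R2.
R3 ← R3 − 97/30·R2.
R3 reduces to 0 = 0, so the extra equation is consistent.
Reading off the reduced rows gives x = 6, y = -4.

x = 6, y = -4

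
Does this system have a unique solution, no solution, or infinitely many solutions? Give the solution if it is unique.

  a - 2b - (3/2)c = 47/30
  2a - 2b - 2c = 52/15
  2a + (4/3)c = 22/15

Row-reduce the augmented matrix:
R2 ← R2 − 2·R1.
R3 ← R3 − 2·R1.
R2 ← R2 / (2).
R1 ← R1 + 2·R2.
R3 ← R3 − 4·R2.
R3 ← R3 / (7/3).
R1 ← R1 + 1/2·R3.
R2 ← R2 − 1/2·R3.
Reading off the reduced rows gives a = 7/5, b = 2/3, c = -1.

a = 7/5, b = 2/3, c = -1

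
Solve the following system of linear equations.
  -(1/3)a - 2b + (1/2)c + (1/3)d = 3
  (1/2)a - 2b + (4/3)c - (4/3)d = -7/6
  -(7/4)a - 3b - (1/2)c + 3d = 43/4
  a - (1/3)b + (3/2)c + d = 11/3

infinitely many solutions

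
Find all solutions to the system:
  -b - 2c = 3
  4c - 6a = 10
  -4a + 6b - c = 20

a = -3, b = 1, c = -2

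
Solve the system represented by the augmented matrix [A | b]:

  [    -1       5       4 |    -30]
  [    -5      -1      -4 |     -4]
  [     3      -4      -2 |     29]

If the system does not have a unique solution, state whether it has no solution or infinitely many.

x_1 = 5, x_2 = -1, x_3 = -5

Row-reduce the augmented matrix:
R1 ← R1 / (-1).
R2 ← R2 + 5·R1.
R3 ← R3 − 3·R1.
R2 ← R2 / (-26).
R1 ← R1 + 5·R2.
R3 ← R3 − 11·R2.
R3 ← R3 / (-2/13).
R1 ← R1 − 8/13·R3.
R2 ← R2 − 12/13·R3.
Reading off the reduced rows gives x_1 = 5, x_2 = -1, x_3 = -5.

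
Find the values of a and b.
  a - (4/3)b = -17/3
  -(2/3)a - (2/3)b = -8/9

Row-reduce the augmented matrix:
R2 ← R2 + 2/3·R1.
R2 ← R2 / (-14/9).
R1 ← R1 + 4/3·R2.
Reading off the reduced rows gives a = -5/3, b = 3.

a = -5/3, b = 3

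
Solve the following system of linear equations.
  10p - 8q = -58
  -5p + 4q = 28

no solution

Row-reduce:
R1 ← R1 / (10).
R2 ← R2 + 5·R1.
Row 2 reduces to 0 = -1, a contradiction. The system is inconsistent.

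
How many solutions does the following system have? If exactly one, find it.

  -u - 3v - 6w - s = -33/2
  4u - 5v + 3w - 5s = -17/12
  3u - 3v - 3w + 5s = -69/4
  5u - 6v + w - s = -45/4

Row-reduce the augmented matrix:
R1 ← R1 / (-1).
R2 ← R2 − 4·R1.
R3 ← R3 − 3·R1.
R4 ← R4 − 5·R1.
R2 ← R2 / (-17).
R1 ← R1 − 3·R2.
R3 ← R3 + 12·R2.
R4 ← R4 + 21·R2.
R3 ← R3 / (-105/17).
R1 ← R1 − 39/17·R3.
R2 ← R2 − 21/17·R3.
R4 ← R4 + 52/17·R3.
R4 ← R4 / (103/105).
R1 ← R1 − 88/35·R4.
R2 ← R2 − 11/5·R4.
R3 ← R3 + 142/105·R4.
Reading off the reduced rows gives u = 0, v = 7/3, w = 7/4, s = -1.

u = 0, v = 7/3, w = 7/4, s = -1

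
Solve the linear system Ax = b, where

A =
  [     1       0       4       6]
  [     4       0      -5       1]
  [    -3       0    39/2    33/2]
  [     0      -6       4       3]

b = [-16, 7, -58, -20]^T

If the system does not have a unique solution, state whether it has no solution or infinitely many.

no solution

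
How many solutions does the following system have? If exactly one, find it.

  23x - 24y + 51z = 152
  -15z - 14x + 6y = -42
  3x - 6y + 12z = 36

Row-reduce:
R1 ← R1 / (23).
R2 ← R2 + 14·R1.
R3 ← R3 − 3·R1.
R2 ← R2 / (-198/23).
R1 ← R1 + 24/23·R2.
R3 ← R3 + 66/23·R2.
Row 3 reduces to 0 = -2/3, a contradiction. The system is inconsistent.

no solution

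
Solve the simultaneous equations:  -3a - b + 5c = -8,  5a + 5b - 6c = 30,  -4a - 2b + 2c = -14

a = 1, b = 5, c = 0

Row-reduce the augmented matrix:
R1 ← R1 / (-3).
R2 ← R2 − 5·R1.
R3 ← R3 + 4·R1.
R2 ← R2 / (10/3).
R1 ← R1 − 1/3·R2.
R3 ← R3 + 2/3·R2.
R3 ← R3 / (-21/5).
R1 ← R1 + 19/10·R3.
R2 ← R2 − 7/10·R3.
Reading off the reduced rows gives a = 1, b = 5, c = 0.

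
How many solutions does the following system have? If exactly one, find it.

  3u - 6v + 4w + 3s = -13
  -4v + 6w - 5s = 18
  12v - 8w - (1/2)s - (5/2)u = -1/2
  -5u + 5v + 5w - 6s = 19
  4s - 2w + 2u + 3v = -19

Row-reduce:
R1 ← R1 / (3).
R3 ← R3 + 5/2·R1.
R4 ← R4 + 5·R1.
R5 ← R5 − 2·R1.
R2 ← R2 / (-4).
R1 ← R1 + 2·R2.
R3 ← R3 − 7·R2.
R4 ← R4 + 5·R2.
R5 ← R5 − 7·R2.
R3 ← R3 / (35/6).
R1 ← R1 + 5/3·R3.
R2 ← R2 + 3/2·R3.
R4 ← R4 − 25/6·R3.
R5 ← R5 − 35/6·R3.
R4 ← R4 / (141/14).
R1 ← R1 − 11/7·R4.
R2 ← R2 + 17/35·R4.
R3 ← R3 + 81/70·R4.
Row 5 reduces to 0 = 1, a contradiction. The system is inconsistent.

no solution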